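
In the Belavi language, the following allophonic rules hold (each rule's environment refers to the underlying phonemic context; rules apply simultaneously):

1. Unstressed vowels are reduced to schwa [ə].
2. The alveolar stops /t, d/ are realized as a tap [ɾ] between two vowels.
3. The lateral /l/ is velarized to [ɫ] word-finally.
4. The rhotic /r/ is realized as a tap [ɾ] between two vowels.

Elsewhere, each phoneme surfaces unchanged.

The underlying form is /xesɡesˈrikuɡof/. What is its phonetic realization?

/x/ (word-initial): no rule targets it → [x].
Rule 1 applies to /e/ (between /x/ and /s/: in an unstressed syllable) → [ə].
/s/ — not in any rule's target class → [s].
/ɡ/ stays [ɡ].
Rule 1 applies to /e/ (between /ɡ/ and /s/: in an unstressed syllable) → [ə].
/s/ (between /e/ and /r/): no rule targets it → [s].
/r/ (between /s/ and /i/) fails the environment for rule 4, so it stays [r].
/i/ — between /r/ and /k/; rule 1 does not apply here → [i].
/k/ stays [k].
/u/ — between /k/ and /ɡ/, in an unstressed syllable — surfaces as [ə] (rule 1).
/ɡ/ stays [ɡ].
/o/ — between /ɡ/ and /f/, in an unstressed syllable — surfaces as [ə] (rule 1).
/f/ (word-final): no rule targets it → [f].

[xəsɡəsˈrikəɡəf]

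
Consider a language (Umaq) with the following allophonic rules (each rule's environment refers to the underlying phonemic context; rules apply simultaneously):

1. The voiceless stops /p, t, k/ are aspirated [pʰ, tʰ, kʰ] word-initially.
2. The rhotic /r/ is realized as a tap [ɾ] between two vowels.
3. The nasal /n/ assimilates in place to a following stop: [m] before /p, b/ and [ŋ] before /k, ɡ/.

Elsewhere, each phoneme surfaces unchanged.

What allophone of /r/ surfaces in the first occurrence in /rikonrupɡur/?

/r/ (word-initial) is in the target of rule 2 but the environment (between two vowels) is not met → [r].

[r]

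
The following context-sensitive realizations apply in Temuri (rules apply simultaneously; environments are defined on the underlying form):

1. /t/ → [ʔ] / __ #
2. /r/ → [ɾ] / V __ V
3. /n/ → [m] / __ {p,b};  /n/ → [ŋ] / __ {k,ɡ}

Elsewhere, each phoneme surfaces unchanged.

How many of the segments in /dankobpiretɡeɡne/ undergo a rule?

Segments that undergo a rule: /n/ → [ŋ] (rule 3); /r/ → [ɾ] (rule 2).
All other segments surface unchanged.

2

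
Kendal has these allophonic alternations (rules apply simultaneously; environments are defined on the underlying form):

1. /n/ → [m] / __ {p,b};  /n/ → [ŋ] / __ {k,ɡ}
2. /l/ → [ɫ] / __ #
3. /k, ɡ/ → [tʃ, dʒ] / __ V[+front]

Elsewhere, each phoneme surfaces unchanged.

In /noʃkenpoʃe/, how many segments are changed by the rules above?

Segments that undergo a rule: /k/ → [tʃ] (rule 3); /n/ → [m] (rule 1).
All other segments surface unchanged.

2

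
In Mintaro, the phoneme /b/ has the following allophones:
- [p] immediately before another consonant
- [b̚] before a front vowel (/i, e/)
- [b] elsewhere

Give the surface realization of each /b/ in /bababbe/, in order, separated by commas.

Occurrence 1 (position 1): no conditioning environment matches → elsewhere allophone [b].
Occurrence 2 (position 3): no conditioning environment matches → elsewhere allophone [b].
Occurrence 3 (position 5): immediately before another consonant → [p].
Occurrence 4 (position 6): before a front vowel (/i, e/) → [b̚].

[b], [b], [p], [b̚]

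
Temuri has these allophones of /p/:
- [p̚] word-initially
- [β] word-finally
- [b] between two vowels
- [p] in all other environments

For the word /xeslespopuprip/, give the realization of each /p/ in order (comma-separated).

[p], [b], [p], [β]

Occurrence 1 (position 7): no conditioning environment matches → elsewhere allophone [p].
Occurrence 2 (position 9): between two vowels → [b].
Occurrence 3 (position 11): no conditioning environment matches → elsewhere allophone [p].
Occurrence 4 (position 14): word-finally → [β].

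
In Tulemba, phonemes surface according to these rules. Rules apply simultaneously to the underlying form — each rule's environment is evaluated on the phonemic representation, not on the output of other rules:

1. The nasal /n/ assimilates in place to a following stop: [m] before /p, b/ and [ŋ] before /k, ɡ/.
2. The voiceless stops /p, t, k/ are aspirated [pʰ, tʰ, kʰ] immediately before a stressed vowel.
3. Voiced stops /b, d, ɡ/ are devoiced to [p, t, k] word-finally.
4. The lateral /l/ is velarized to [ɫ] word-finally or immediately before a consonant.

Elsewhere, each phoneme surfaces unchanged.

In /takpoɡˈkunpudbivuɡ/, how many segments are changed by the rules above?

Segments that undergo a rule: /k/ → [kʰ] (rule 2); /n/ → [m] (rule 1); /ɡ/ → [k] (rule 3).
All other segments surface unchanged.

3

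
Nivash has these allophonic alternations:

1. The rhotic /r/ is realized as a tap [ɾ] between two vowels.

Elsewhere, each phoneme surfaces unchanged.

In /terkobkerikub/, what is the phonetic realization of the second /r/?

/r/ — between /e/ and /i/, between two vowels — surfaces as [ɾ] (rule 1).

[ɾ]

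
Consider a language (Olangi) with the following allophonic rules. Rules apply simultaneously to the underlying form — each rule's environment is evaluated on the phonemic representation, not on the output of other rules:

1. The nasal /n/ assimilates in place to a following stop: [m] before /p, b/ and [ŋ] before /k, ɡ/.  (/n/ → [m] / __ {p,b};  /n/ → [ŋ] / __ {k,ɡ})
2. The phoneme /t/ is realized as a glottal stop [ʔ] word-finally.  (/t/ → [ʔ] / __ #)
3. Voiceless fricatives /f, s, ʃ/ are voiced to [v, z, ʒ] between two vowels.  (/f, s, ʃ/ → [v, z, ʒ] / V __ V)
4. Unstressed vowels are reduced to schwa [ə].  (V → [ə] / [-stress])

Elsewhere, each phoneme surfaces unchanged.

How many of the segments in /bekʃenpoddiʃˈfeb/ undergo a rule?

5

Segments that undergo a rule: /e/ → [ə] (rule 4); /e/ → [ə] (rule 4); /n/ → [m] (rule 1); /o/ → [ə] (rule 4); /i/ → [ə] (rule 4).
All other segments surface unchanged.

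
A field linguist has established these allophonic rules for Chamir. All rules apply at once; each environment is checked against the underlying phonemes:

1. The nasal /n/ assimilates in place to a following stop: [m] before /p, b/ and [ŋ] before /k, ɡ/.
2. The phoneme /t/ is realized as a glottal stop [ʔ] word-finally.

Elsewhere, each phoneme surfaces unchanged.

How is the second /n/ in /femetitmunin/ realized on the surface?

[n]

/n/ (word-final): rule 1 targets it, but not before a labial or velar stop → unchanged [n].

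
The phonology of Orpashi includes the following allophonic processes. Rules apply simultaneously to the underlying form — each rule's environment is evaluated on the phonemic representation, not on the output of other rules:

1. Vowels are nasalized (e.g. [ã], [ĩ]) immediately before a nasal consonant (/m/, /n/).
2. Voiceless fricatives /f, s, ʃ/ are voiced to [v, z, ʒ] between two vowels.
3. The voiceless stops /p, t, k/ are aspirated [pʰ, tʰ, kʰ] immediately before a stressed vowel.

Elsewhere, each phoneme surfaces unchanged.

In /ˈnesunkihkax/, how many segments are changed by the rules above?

Segments that undergo a rule: /s/ → [z] (rule 2); /u/ → [ũ] (rule 1).
All other segments surface unchanged.

2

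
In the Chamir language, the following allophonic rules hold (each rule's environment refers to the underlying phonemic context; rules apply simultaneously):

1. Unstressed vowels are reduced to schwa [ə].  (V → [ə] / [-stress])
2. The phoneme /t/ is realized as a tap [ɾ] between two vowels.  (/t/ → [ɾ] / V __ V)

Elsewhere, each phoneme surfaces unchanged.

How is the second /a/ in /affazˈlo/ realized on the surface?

/a/ meets the environment for rule 1 (in an unstressed syllable) → [ə].

[ə]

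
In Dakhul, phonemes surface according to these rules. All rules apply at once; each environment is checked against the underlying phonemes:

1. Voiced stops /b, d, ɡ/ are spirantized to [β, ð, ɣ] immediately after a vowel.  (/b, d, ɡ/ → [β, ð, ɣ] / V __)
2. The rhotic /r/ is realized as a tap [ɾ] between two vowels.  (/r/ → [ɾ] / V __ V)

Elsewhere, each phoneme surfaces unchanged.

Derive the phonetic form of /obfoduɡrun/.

/o/ stays [o].
/b/ meets the environment for rule 1 (immediately after a vowel) → [β].
/f/ (between /b/ and /o/): no rule targets it → [f].
/o/ (between /f/ and /d/): no rule targets it → [o].
Rule 1 applies to /d/ (between /o/ and /u/: immediately after a vowel) → [ð].
/u/ stays [u].
Rule 1 applies to /ɡ/ (between /u/ and /r/: immediately after a vowel) → [ɣ].
/r/ (between /ɡ/ and /u/) fails the environment for rule 2, so it stays [r].
/u/ (between /r/ and /n/) is unaffected → [u].
/n/ (word-final) is unaffected → [n].

[oβfoðuɣrun]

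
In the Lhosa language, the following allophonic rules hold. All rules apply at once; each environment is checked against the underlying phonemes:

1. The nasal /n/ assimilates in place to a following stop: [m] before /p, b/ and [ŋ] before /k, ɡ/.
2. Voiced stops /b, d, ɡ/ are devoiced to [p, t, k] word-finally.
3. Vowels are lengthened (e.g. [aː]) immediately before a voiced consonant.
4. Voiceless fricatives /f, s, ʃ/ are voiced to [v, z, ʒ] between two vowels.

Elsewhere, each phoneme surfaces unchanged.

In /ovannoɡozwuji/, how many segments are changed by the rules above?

5

Segments that undergo a rule: /o/ → [oː] (rule 3); /a/ → [aː] (rule 3); /o/ → [oː] (rule 3); /o/ → [oː] (rule 3); /u/ → [uː] (rule 3).
All other segments surface unchanged.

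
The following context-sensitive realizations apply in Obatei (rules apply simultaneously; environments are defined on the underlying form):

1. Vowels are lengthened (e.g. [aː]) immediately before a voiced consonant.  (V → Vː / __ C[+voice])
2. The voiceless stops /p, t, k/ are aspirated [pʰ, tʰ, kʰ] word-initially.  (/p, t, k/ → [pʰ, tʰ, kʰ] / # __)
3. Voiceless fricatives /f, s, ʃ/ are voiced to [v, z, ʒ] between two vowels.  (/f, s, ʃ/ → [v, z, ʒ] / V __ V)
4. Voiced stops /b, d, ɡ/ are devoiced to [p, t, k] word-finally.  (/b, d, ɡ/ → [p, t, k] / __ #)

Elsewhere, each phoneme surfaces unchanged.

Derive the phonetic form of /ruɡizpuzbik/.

[ruːɡiːzpuːzbik]

/u/ (between /r/ and /ɡ/): before a voiced consonant, so rule 1 applies → [uː].
/ɡ/ — between /u/ and /i/; rule 4 does not apply here → [ɡ].
/i/ — between /ɡ/ and /z/, before a voiced consonant — surfaces as [iː] (rule 1).
/p/ — between /z/ and /u/; rule 2 does not apply here → [p].
/u/ (between /p/ and /z/) occurs before a voiced consonant → [uː] by rule 1.
/b/ — between /z/ and /i/; rule 4 does not apply here → [b].
/i/ (between /b/ and /k/) fails the environment for rule 1, so it stays [i].
/k/ (word-final): rule 2 targets it, but not word-initially → unchanged [k].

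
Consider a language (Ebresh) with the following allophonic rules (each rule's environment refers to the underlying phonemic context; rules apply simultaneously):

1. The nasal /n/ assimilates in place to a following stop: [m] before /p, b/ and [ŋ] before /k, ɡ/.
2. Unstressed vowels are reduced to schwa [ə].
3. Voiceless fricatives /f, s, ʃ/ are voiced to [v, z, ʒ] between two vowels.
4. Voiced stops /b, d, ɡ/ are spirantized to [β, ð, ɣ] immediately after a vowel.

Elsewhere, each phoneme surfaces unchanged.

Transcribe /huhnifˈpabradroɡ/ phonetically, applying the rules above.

/h/ (word-initial): no rule targets it → [h].
Rule 2 applies to /u/ (between /h/ and /h/: in an unstressed syllable) → [ə].
/h/ stays [h].
/n/ (between /h/ and /i/) is in the target of rule 1 but the environment (before a labial or velar stop) is not met → [n].
Rule 2 applies to /i/ (between /n/ and /f/: in an unstressed syllable) → [ə].
/f/ (between /i/ and /p/) is in the target of rule 3 but the environment (between two vowels) is not met → [f].
/p/ — not in any rule's target class → [p].
/a/ — between /p/ and /b/; rule 2 does not apply here → [a].
/b/ (between /a/ and /r/) occurs immediately after a vowel → [β] by rule 4.
/r/ (between /b/ and /a/) is unaffected → [r].
Rule 2 applies to /a/ (between /r/ and /d/: in an unstressed syllable) → [ə].
/d/ — between /a/ and /r/, immediately after a vowel — surfaces as [ð] (rule 4).
/r/ — not in any rule's target class → [r].
/o/ meets the environment for rule 2 (in an unstressed syllable) → [ə].
Rule 4 applies to /ɡ/ (word-final: immediately after a vowel) → [ɣ].

[həhnəfˈpaβrəðrəɣ]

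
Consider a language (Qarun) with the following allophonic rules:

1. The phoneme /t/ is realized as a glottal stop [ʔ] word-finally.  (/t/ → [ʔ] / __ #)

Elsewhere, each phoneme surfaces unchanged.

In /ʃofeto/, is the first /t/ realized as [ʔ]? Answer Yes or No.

/t/ (between /e/ and /o/): rule 1 targets it, but not word-finally → unchanged [t].
The actual realization is [t], not [ʔ].

No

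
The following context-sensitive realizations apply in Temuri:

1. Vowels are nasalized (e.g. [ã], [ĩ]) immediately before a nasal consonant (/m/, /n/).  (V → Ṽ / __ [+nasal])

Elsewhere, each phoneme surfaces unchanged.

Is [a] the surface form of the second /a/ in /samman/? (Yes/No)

Rule 1 applies to /a/ (between /m/ and /n/: before a nasal consonant) → [ã].
The actual realization is [ã], not [a].

No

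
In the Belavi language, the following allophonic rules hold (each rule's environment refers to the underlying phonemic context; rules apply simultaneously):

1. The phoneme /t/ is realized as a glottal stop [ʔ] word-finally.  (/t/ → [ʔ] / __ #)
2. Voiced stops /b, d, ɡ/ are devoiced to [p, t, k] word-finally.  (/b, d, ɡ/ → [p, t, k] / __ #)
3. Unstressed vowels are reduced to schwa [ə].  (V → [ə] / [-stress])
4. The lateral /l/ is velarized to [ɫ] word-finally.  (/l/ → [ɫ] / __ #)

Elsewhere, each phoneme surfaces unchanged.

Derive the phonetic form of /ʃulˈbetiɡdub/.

[ʃəlˈbetəɡdəp]

/ʃ/ (word-initial) is unaffected → [ʃ].
/u/ (between /ʃ/ and /l/): in an unstressed syllable, so rule 3 applies → [ə].
/l/ — between /u/ and /b/; rule 4 does not apply here → [l].
/b/ (between /l/ and /e/) is in the target of rule 2 but the environment (word-finally) is not met → [b].
/e/ (between /b/ and /t/) fails the environment for rule 3, so it stays [e].
/t/ (between /e/ and /i/) is in the target of rule 1 but the environment (word-finally) is not met → [t].
/i/ (between /t/ and /ɡ/): in an unstressed syllable, so rule 3 applies → [ə].
/ɡ/ (between /i/ and /d/) is in the target of rule 2 but the environment (word-finally) is not met → [ɡ].
/d/ (between /ɡ/ and /u/) fails the environment for rule 2, so it stays [d].
/u/ — between /d/ and /b/, in an unstressed syllable — surfaces as [ə] (rule 3).
Rule 2 applies to /b/ (word-final: word-finally) → [p].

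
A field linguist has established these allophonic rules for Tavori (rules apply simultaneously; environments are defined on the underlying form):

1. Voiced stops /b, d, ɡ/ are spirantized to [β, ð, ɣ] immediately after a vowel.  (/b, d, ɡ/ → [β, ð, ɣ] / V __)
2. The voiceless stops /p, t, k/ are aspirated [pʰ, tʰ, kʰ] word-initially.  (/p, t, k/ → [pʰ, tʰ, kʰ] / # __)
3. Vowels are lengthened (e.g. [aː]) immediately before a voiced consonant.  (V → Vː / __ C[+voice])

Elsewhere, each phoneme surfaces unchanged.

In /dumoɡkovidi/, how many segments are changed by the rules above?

6

Segments that undergo a rule: /u/ → [uː] (rule 3); /o/ → [oː] (rule 3); /ɡ/ → [ɣ] (rule 1); /o/ → [oː] (rule 3); /i/ → [iː] (rule 3); /d/ → [ð] (rule 1).
All other segments surface unchanged.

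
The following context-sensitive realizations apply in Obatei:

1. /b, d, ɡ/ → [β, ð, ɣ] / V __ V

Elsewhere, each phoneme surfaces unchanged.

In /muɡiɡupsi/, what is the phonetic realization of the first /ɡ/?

/ɡ/ — between /u/ and /i/, between two vowels — surfaces as [ɣ] (rule 1).

[ɣ]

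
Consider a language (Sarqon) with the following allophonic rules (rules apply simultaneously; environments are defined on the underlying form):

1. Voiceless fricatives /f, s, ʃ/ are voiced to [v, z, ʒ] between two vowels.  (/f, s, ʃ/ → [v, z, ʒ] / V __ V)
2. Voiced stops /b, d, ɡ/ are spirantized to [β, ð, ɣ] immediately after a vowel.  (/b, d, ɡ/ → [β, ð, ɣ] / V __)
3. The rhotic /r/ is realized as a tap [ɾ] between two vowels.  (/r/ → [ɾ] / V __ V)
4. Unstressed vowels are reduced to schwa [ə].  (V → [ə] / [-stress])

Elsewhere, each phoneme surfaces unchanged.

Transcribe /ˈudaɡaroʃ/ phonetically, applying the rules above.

/u/ (word-initial) is in the target of rule 4 but the environment (in an unstressed syllable) is not met → [u].
Rule 2 applies to /d/ (between /u/ and /a/: immediately after a vowel) → [ð].
/a/ meets the environment for rule 4 (in an unstressed syllable) → [ə].
/ɡ/ (between /a/ and /a/) occurs immediately after a vowel → [ɣ] by rule 2.
Rule 4 applies to /a/ (between /ɡ/ and /r/: in an unstressed syllable) → [ə].
/r/ (between /a/ and /o/): between two vowels, so rule 3 applies → [ɾ].
/o/ (between /r/ and /ʃ/) occurs in an unstressed syllable → [ə] by rule 4.
/ʃ/ (word-final) fails the environment for rule 1, so it stays [ʃ].

[ˈuðəɣəɾəʃ]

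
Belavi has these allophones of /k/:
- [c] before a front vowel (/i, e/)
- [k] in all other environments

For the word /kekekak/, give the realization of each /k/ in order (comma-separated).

Occurrence 1 (position 1): before a front vowel → [c].
Occurrence 2 (position 3): before a front vowel → [c].
Occurrence 3 (position 5): no conditioning environment matches → elsewhere allophone [k].
Occurrence 4 (position 7): no conditioning environment matches → elsewhere allophone [k].

[c], [c], [k], [k]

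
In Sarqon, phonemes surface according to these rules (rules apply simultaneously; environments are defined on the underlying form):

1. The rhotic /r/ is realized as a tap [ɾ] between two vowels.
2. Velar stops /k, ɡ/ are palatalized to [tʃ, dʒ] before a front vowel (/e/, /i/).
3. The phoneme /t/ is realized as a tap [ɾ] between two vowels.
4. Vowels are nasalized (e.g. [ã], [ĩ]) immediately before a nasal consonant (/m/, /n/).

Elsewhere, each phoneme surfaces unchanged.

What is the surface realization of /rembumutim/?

[rẽmbũmuɾĩm]

/r/ (word-initial) fails the environment for rule 1, so it stays [r].
/e/ (between /r/ and /m/): before a nasal consonant, so rule 4 applies → [ẽ].
/m/ stays [m].
/b/ — not in any rule's target class → [b].
/u/ (between /b/ and /m/) occurs before a nasal consonant → [ũ] by rule 4.
/m/ (between /u/ and /u/) is unaffected → [m].
/u/ — between /m/ and /t/; rule 4 does not apply here → [u].
/t/ meets the environment for rule 3 (between two vowels) → [ɾ].
/i/ meets the environment for rule 4 (before a nasal consonant) → [ĩ].
/m/ stays [m].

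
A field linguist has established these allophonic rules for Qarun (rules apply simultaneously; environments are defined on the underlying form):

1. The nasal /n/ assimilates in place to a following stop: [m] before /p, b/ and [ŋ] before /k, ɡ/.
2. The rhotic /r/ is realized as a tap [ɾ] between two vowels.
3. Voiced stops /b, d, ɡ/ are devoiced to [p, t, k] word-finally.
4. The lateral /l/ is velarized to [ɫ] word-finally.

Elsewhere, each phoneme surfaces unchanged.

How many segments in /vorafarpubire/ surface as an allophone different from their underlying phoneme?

2

Segments that undergo a rule: /r/ → [ɾ] (rule 2); /r/ → [ɾ] (rule 2).
All other segments surface unchanged.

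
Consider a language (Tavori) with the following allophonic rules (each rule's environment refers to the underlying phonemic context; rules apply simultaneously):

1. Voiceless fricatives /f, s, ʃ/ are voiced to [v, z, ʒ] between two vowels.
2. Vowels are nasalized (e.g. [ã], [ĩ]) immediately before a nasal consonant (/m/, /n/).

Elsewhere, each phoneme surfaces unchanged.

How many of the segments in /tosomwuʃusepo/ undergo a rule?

4

Segments that undergo a rule: /s/ → [z] (rule 1); /o/ → [õ] (rule 2); /ʃ/ → [ʒ] (rule 1); /s/ → [z] (rule 1).
All other segments surface unchanged.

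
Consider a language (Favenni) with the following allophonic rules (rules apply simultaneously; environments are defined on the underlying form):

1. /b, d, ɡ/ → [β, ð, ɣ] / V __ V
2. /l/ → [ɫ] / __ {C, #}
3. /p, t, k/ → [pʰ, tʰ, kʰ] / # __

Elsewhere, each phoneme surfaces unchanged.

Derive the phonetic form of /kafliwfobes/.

Rule 3 applies to /k/ (word-initial: word-initially) → [kʰ].
/a/ (between /k/ and /f/): no rule targets it → [a].
/f/ (between /a/ and /l/): no rule targets it → [f].
/l/ (between /f/ and /i/) fails the environment for rule 2, so it stays [l].
/i/ (between /l/ and /w/) is unaffected → [i].
/w/ stays [w].
/f/ (between /w/ and /o/): no rule targets it → [f].
/o/ — not in any rule's target class → [o].
/b/ meets the environment for rule 1 (between two vowels) → [β].
/e/ — not in any rule's target class → [e].
/s/ (word-final): no rule targets it → [s].

[kʰafliwfoβes]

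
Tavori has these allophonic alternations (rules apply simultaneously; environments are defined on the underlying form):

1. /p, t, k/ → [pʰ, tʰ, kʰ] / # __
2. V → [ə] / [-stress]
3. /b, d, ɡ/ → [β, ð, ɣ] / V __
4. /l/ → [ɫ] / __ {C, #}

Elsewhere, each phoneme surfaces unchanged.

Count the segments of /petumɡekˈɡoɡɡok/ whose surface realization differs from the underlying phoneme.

6

Segments that undergo a rule: /p/ → [pʰ] (rule 1); /e/ → [ə] (rule 2); /u/ → [ə] (rule 2); /e/ → [ə] (rule 2); /ɡ/ → [ɣ] (rule 3); /o/ → [ə] (rule 2).
All other segments surface unchanged.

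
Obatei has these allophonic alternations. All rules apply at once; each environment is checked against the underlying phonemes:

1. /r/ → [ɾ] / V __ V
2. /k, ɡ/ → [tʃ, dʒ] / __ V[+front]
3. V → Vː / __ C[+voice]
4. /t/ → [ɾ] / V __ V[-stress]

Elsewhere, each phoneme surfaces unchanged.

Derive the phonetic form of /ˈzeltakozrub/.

/z/ (word-initial) is unaffected → [z].
/e/ meets the environment for rule 3 (before a voiced consonant) → [eː].
/l/ (between /e/ and /t/): no rule targets it → [l].
/t/ (between /l/ and /a/): rule 4 targets it, but not between a vowel and a following unstressed vowel → unchanged [t].
/a/ (between /t/ and /k/) is in the target of rule 3 but the environment (before a voiced consonant) is not met → [a].
/k/ (between /a/ and /o/): rule 2 targets it, but not before a front vowel → unchanged [k].
/o/ meets the environment for rule 3 (before a voiced consonant) → [oː].
/z/ stays [z].
/r/ (between /z/ and /u/): rule 1 targets it, but not between two vowels → unchanged [r].
/u/ — between /r/ and /b/, before a voiced consonant — surfaces as [uː] (rule 3).
/b/ — not in any rule's target class → [b].

[ˈzeːltakoːzruːb]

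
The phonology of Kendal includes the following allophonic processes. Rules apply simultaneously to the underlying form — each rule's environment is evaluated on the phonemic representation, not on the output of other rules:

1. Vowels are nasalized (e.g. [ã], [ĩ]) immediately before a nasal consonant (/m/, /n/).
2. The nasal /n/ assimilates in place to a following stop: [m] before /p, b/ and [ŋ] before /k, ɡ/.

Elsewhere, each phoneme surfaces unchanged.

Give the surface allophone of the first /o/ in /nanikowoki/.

[o]

/o/ (between /k/ and /w/) is in the target of rule 1 but the environment (before a nasal consonant) is not met → [o].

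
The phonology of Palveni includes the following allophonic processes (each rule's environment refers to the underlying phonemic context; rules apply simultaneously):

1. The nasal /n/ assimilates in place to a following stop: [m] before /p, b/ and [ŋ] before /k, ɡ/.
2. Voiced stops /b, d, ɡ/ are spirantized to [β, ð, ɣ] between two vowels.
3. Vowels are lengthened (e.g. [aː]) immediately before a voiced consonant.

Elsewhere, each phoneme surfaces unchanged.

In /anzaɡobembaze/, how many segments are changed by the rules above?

Segments that undergo a rule: /a/ → [aː] (rule 3); /a/ → [aː] (rule 3); /ɡ/ → [ɣ] (rule 2); /o/ → [oː] (rule 3); /b/ → [β] (rule 2); /e/ → [eː] (rule 3); /a/ → [aː] (rule 3).
All other segments surface unchanged.

7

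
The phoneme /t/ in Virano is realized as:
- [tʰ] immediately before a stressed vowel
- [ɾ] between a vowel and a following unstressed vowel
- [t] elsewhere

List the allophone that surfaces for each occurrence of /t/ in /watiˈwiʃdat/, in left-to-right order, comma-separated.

Occurrence 1 (position 3): between a vowel and an unstressed vowel → [ɾ].
Occurrence 2 (position 10): no conditioning environment matches → elsewhere allophone [t].

[ɾ], [t]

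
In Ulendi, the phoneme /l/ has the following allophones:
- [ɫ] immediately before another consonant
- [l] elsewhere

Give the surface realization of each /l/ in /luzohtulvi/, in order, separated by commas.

[l], [ɫ]

Occurrence 1 (position 1): no conditioning environment matches → elsewhere allophone [l].
Occurrence 2 (position 8): immediately before another consonant → [ɫ].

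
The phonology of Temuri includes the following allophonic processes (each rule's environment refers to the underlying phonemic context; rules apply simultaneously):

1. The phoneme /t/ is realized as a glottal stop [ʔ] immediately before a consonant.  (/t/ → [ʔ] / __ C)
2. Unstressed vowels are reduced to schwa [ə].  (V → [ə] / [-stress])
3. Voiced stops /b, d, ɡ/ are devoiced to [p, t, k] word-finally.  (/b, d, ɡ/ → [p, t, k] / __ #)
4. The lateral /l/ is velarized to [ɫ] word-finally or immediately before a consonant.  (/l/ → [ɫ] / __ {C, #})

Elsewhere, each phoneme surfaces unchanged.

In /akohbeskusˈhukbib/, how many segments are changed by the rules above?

Segments that undergo a rule: /a/ → [ə] (rule 2); /o/ → [ə] (rule 2); /e/ → [ə] (rule 2); /u/ → [ə] (rule 2); /i/ → [ə] (rule 2); /b/ → [p] (rule 3).
All other segments surface unchanged.

6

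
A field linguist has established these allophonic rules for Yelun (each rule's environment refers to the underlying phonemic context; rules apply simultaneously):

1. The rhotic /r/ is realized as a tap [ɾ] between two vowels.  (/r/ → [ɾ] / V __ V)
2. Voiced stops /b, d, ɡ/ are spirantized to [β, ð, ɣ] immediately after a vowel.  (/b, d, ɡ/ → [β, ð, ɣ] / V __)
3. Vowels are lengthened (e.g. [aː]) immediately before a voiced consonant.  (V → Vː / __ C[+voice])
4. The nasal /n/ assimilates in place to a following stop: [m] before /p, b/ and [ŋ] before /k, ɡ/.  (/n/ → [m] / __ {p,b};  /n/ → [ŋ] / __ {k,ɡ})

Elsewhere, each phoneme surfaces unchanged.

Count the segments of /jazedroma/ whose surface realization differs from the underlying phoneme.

4

Segments that undergo a rule: /a/ → [aː] (rule 3); /e/ → [eː] (rule 3); /d/ → [ð] (rule 2); /o/ → [oː] (rule 3).
All other segments surface unchanged.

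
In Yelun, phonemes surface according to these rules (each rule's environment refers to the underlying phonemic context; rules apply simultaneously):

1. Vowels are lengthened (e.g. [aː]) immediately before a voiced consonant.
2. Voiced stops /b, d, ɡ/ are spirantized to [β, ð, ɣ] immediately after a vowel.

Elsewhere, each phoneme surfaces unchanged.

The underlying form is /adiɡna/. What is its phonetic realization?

/a/ meets the environment for rule 1 (before a voiced consonant) → [aː].
/d/ (between /a/ and /i/): immediately after a vowel, so rule 2 applies → [ð].
/i/ meets the environment for rule 1 (before a voiced consonant) → [iː].
Rule 2 applies to /ɡ/ (between /i/ and /n/: immediately after a vowel) → [ɣ].
/n/ — not in any rule's target class → [n].
/a/ — word-final; rule 1 does not apply here → [a].

[aːðiːɣna]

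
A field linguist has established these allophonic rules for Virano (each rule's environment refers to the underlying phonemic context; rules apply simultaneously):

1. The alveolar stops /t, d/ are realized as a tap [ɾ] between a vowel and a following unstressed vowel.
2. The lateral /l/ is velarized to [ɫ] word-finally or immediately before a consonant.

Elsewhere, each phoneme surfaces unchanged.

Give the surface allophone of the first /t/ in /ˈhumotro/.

/t/ — between /o/ and /r/; rule 1 does not apply here → [t].

[t]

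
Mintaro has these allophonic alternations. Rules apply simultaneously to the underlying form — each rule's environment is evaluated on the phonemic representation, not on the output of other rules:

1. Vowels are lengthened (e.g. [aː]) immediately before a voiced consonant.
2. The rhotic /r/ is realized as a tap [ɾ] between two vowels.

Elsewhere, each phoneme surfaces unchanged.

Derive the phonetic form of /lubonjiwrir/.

[luːboːnjiːwriːr]

/l/ — not in any rule's target class → [l].
/u/ (between /l/ and /b/): before a voiced consonant, so rule 1 applies → [uː].
/b/ (between /u/ and /o/) is unaffected → [b].
/o/ — between /b/ and /n/, before a voiced consonant — surfaces as [oː] (rule 1).
/n/ (between /o/ and /j/) is unaffected → [n].
/j/ (between /n/ and /i/) is unaffected → [j].
/i/ (between /j/ and /w/): before a voiced consonant, so rule 1 applies → [iː].
/w/ stays [w].
/r/ (between /w/ and /i/) is in the target of rule 2 but the environment (between two vowels) is not met → [r].
Rule 1 applies to /i/ (between /r/ and /r/: before a voiced consonant) → [iː].
/r/ (word-final) fails the environment for rule 2, so it stays [r].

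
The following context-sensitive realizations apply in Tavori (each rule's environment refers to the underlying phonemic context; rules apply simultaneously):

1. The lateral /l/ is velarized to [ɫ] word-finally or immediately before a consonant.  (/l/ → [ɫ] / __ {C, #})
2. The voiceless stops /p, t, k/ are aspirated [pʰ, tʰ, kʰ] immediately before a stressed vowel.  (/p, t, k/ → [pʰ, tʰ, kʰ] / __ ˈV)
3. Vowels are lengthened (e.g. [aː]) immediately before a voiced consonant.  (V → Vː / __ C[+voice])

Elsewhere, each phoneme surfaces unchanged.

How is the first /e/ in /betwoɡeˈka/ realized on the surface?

[e]

/e/ (between /b/ and /t/) is in the target of rule 3 but the environment (before a voiced consonant) is not met → [e].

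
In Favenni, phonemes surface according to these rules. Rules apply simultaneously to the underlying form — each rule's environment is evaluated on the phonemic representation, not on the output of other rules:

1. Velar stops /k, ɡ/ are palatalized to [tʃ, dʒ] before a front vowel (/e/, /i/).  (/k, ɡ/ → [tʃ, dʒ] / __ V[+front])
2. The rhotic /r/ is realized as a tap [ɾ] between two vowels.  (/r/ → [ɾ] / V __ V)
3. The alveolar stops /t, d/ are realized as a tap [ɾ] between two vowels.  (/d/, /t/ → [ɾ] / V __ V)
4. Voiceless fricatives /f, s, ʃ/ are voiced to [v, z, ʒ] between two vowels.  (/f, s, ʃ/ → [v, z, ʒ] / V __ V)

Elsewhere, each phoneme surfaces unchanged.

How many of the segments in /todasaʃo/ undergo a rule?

3

Segments that undergo a rule: /d/ → [ɾ] (rule 3); /s/ → [z] (rule 4); /ʃ/ → [ʒ] (rule 4).
All other segments surface unchanged.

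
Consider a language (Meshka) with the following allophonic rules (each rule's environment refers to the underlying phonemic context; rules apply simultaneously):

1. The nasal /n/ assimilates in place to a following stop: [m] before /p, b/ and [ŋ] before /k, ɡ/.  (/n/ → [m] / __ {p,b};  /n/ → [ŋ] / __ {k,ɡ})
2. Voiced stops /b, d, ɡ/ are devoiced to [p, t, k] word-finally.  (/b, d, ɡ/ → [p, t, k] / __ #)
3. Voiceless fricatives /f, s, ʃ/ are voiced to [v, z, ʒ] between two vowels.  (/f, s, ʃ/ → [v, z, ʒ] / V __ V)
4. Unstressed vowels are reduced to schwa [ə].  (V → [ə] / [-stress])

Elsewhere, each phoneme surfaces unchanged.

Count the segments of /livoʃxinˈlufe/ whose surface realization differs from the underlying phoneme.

5

Segments that undergo a rule: /i/ → [ə] (rule 4); /o/ → [ə] (rule 4); /i/ → [ə] (rule 4); /f/ → [v] (rule 3); /e/ → [ə] (rule 4).
All other segments surface unchanged.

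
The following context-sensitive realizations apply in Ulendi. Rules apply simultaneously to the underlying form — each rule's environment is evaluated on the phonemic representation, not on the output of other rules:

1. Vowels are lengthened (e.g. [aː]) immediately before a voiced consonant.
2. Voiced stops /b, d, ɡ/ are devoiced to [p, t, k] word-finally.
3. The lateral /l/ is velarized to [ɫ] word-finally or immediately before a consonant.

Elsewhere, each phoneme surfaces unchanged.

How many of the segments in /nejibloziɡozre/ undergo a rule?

Segments that undergo a rule: /e/ → [eː] (rule 1); /i/ → [iː] (rule 1); /o/ → [oː] (rule 1); /i/ → [iː] (rule 1); /o/ → [oː] (rule 1).
All other segments surface unchanged.

5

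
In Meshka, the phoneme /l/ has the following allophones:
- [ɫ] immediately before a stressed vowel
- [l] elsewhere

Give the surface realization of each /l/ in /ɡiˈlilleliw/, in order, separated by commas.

Occurrence 1 (position 3): immediately before a stressed vowel → [ɫ].
Occurrence 2 (position 5): no conditioning environment matches → elsewhere allophone [l].
Occurrence 3 (position 6): no conditioning environment matches → elsewhere allophone [l].
Occurrence 4 (position 8): no conditioning environment matches → elsewhere allophone [l].

[ɫ], [l], [l], [l]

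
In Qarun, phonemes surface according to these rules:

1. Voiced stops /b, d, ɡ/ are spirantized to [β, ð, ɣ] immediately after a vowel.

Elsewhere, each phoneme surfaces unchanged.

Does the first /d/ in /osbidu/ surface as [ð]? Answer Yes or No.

Yes

/d/ (between /i/ and /u/): immediately after a vowel, so rule 1 applies → [ð].
The actual realization is [ð], which matches [ð].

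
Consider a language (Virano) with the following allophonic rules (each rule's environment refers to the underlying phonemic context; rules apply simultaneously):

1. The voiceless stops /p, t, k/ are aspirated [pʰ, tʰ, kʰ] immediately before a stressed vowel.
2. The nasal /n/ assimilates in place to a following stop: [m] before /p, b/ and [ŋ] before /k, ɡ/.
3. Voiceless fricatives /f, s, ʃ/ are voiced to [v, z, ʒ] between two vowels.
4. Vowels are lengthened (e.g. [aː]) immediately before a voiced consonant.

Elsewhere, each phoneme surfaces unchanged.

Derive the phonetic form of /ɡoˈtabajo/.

[ɡoˈtʰaːbaːjo]

/ɡ/ stays [ɡ].
/o/ (between /ɡ/ and /t/) is in the target of rule 4 but the environment (before a voiced consonant) is not met → [o].
/t/ (between /o/ and /a/) occurs immediately before a stressed vowel → [tʰ] by rule 1.
Rule 4 applies to /a/ (between /t/ and /b/: before a voiced consonant) → [aː].
/b/ (between /a/ and /a/): no rule targets it → [b].
/a/ — between /b/ and /j/, before a voiced consonant — surfaces as [aː] (rule 4).
/j/ — not in any rule's target class → [j].
/o/ — word-final; rule 4 does not apply here → [o].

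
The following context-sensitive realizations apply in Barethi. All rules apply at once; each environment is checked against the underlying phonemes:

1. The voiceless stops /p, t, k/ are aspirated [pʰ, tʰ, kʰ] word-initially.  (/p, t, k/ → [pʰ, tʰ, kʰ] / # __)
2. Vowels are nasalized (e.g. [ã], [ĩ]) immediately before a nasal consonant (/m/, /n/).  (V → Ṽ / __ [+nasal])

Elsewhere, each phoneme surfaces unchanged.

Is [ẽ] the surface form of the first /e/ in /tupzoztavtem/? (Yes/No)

/e/ (between /t/ and /m/) occurs before a nasal consonant → [ẽ] by rule 2.
The actual realization is [ẽ], which matches [ẽ].

Yes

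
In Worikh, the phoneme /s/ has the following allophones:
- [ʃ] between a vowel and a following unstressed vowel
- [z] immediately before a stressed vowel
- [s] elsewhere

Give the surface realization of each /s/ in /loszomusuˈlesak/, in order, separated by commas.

Occurrence 1 (position 3): no conditioning environment matches → elsewhere allophone [s].
Occurrence 2 (position 8): between a vowel and a following unstressed vowel → [ʃ].
Occurrence 3 (position 12): between a vowel and a following unstressed vowel → [ʃ].

[s], [ʃ], [ʃ]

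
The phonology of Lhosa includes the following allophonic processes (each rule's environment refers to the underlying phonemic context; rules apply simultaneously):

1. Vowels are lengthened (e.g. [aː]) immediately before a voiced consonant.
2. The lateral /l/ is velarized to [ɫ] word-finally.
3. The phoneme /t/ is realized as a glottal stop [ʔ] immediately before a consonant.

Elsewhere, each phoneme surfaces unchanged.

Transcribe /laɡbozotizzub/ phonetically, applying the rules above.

[laːɡboːzotiːzzuːb]

/l/ — word-initial; rule 2 does not apply here → [l].
/a/ — between /l/ and /ɡ/, before a voiced consonant — surfaces as [aː] (rule 1).
/ɡ/ (between /a/ and /b/) is unaffected → [ɡ].
/b/ stays [b].
/o/ meets the environment for rule 1 (before a voiced consonant) → [oː].
/z/ (between /o/ and /o/) is unaffected → [z].
/o/ (between /z/ and /t/): rule 1 targets it, but not before a voiced consonant → unchanged [o].
/t/ (between /o/ and /i/): rule 3 targets it, but not immediately before a consonant → unchanged [t].
/i/ (between /t/ and /z/): before a voiced consonant, so rule 1 applies → [iː].
/z/ stays [z].
/z/ stays [z].
/u/ — between /z/ and /b/, before a voiced consonant — surfaces as [uː] (rule 1).
/b/ (word-final) is unaffected → [b].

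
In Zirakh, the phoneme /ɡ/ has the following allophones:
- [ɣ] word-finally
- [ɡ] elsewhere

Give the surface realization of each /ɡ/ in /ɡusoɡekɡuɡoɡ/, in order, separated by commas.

Occurrence 1 (position 1): no conditioning environment matches → elsewhere allophone [ɡ].
Occurrence 2 (position 5): no conditioning environment matches → elsewhere allophone [ɡ].
Occurrence 3 (position 8): no conditioning environment matches → elsewhere allophone [ɡ].
Occurrence 4 (position 10): no conditioning environment matches → elsewhere allophone [ɡ].
Occurrence 5 (position 12): word-finally → [ɣ].

[ɡ], [ɡ], [ɡ], [ɡ], [ɣ]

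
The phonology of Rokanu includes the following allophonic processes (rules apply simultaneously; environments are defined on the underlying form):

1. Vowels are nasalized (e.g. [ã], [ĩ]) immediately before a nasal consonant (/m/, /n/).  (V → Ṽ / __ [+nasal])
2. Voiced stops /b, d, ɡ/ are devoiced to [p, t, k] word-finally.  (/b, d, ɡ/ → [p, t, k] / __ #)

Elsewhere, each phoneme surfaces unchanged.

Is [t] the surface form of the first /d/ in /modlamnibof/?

/d/ — between /o/ and /l/; rule 2 does not apply here → [d].
The actual realization is [d], not [t].

No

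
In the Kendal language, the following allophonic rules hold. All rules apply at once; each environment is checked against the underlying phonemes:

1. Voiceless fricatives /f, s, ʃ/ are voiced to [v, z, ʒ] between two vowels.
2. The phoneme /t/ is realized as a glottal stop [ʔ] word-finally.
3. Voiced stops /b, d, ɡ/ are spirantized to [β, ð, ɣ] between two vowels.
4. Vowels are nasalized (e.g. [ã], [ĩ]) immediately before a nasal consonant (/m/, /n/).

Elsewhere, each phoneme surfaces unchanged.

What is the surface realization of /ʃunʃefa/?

/ʃ/ (word-initial) fails the environment for rule 1, so it stays [ʃ].
/u/ (between /ʃ/ and /n/): before a nasal consonant, so rule 4 applies → [ũ].
/ʃ/ (between /n/ and /e/) is in the target of rule 1 but the environment (between two vowels) is not met → [ʃ].
/e/ — between /ʃ/ and /f/; rule 4 does not apply here → [e].
/f/ (between /e/ and /a/): between two vowels, so rule 1 applies → [v].
/a/ (word-final) fails the environment for rule 4, so it stays [a].

[ʃũnʃeva]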